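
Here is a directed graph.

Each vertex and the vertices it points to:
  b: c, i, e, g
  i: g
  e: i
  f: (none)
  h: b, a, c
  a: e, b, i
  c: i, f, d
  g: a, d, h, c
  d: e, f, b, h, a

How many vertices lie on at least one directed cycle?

8

A vertex is on a directed cycle iff it belongs to a strongly connected component of size ≥ 2 (or has a self-loop).
The vertices on cycles are {a, b, c, d, e, g, h, i} — 8 in total.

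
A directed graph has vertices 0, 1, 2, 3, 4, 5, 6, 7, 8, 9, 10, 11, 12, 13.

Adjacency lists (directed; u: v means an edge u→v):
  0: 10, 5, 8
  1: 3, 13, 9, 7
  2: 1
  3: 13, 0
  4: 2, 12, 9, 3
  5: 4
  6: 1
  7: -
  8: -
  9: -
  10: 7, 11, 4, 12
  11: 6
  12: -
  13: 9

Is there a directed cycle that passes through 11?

11 is on a cycle iff 11 can reach itself via ≥1 edge.
11 → 6 → 1 → 3 → 0 → 10 → 11 — yes.

Yes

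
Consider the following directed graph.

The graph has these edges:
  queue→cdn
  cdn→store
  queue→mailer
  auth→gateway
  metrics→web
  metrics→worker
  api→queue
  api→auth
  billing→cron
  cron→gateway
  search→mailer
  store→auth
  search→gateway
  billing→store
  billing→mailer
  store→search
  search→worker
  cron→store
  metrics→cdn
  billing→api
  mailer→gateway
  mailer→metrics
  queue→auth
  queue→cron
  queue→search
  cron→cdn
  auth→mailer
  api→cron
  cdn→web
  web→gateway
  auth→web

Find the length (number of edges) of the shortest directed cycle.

For each vertex v, BFS finds the shortest path from v back to v.
The shortest such closed walk is search → mailer → metrics → cdn → store → search, length 5.

5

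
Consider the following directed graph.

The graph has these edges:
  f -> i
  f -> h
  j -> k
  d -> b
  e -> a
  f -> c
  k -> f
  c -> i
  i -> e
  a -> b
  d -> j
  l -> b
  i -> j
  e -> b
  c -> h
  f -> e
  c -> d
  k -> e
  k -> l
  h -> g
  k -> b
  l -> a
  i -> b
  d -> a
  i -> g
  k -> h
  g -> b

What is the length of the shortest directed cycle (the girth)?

For each vertex v, BFS finds the shortest path from v back to v.
The shortest such closed walk is k → f → i → j → k, length 4.

4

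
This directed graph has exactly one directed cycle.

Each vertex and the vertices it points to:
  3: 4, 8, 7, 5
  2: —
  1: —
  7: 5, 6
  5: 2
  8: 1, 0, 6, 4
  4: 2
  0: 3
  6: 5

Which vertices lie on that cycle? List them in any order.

0, 3, 8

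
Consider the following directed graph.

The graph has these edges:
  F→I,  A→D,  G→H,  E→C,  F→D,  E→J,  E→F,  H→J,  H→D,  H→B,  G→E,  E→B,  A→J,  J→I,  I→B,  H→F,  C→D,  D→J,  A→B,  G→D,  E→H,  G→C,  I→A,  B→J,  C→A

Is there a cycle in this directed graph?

DFS with white/gray/black marking, starting from I:
I gray
  B gray
    J gray
      J→I: I is gray → back edge
Back edge found, so a cycle exists: I → B → J → I.

Yes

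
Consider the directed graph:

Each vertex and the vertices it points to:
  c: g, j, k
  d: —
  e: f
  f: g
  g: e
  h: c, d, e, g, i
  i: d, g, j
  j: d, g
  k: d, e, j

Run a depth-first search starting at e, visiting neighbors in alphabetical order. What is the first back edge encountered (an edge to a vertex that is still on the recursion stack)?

DFS from e (visiting neighbors in alphabetical order); mark gray on enter, black on exit:
e gray
  f gray
    g gray
      g→e: e is gray → back edge
First back edge: g → e.

g->e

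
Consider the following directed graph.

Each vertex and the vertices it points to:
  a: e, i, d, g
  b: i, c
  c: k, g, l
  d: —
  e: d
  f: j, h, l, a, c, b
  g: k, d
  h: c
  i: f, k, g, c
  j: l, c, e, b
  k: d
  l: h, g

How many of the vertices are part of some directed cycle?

A vertex is on a directed cycle iff it belongs to a strongly connected component of size ≥ 2 (or has a self-loop).
The vertices on cycles are {a, b, c, f, h, i, j, l} — 8 in total.

8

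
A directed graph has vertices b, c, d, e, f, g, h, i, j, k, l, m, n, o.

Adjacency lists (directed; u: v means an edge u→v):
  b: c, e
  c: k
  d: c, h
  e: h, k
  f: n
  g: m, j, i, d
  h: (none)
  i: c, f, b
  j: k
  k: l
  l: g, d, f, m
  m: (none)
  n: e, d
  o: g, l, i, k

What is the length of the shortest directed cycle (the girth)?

For each vertex v, BFS finds the shortest path from v back to v.
The shortest such closed walk is g → j → k → l → g, length 4.

4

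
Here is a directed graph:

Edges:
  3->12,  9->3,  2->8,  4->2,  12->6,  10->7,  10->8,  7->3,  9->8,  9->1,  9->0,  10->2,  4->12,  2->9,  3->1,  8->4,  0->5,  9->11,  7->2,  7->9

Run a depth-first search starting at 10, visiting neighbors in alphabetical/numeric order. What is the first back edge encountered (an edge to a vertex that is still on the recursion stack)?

4→2

DFS from 10 (visiting neighbors in alphabetical/numeric order); mark gray on enter, black on exit:
10 gray
  2 gray
    8 gray
      4 gray
        4→2: 2 is gray → back edge
First back edge: 4 → 2.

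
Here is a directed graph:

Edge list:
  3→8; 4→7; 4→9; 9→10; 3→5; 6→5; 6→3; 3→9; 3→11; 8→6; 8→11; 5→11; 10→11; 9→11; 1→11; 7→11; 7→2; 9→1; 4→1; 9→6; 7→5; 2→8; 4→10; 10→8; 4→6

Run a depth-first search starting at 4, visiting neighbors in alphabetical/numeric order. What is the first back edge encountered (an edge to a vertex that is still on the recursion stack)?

DFS from 4 (visiting neighbors in alphabetical/numeric order); mark gray on enter, black on exit:
4 gray
  1 gray
    11 gray
    11 black
  1 black
  6 gray
    3 gray
      5 gray
        5→11: 11 black — skip
      5 black
      8 gray
        8→6: 6 is gray → back edge
First back edge: 8 → 6.

8->6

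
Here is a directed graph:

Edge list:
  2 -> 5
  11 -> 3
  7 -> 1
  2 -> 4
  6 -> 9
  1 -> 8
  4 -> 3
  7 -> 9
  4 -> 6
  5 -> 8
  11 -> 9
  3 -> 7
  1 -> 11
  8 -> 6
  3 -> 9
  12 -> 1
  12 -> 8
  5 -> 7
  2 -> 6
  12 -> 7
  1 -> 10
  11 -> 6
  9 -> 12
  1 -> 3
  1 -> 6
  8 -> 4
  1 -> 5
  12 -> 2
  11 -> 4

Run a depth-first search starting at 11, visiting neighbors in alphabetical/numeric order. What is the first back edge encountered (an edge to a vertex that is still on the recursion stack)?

1->3

DFS from 11 (visiting neighbors in alphabetical/numeric order); mark gray on enter, black on exit:
11 gray
  3 gray
    7 gray
      1 gray
        1→3: 3 is gray → back edge
First back edge: 1 → 3.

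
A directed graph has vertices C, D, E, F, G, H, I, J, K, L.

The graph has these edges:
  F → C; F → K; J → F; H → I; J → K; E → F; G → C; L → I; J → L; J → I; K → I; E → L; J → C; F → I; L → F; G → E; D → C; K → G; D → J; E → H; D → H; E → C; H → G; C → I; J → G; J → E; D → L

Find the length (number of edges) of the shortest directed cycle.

3

For each vertex v, BFS finds the shortest path from v back to v.
The shortest such closed walk is H → G → E → H, length 3.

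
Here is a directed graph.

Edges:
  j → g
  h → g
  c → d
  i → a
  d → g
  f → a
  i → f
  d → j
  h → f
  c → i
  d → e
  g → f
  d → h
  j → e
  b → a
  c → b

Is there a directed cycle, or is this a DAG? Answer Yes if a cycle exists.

DFS with white/gray/black marking, starting from h:
h gray
  g gray
    f gray
      a gray
      a black
    f black
  g black
  h→f: f black — skip
h black
b gray
  b→a: a black — skip
b black
c gray
  c→b: b black — skip
  d gray
    d→g: g black — skip
    e gray
    e black
    j gray
      j→e: e black — skip
      j→g: g black — skip
    j black
    d→h: h black — skip
  d black
  i gray
    i→a: a black — skip
    i→f: f black — skip
  i black
c black
Every edge goes to a white or black vertex — no back edge, so the graph is acyclic.

No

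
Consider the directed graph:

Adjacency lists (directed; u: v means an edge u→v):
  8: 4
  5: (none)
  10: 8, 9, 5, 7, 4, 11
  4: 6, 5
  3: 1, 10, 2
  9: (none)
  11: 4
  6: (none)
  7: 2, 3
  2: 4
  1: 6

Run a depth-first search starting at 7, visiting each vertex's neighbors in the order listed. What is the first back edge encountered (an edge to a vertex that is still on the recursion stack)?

10->7

DFS from 7 (visiting each vertex's neighbors in the order listed); mark gray on enter, black on exit:
7 gray
  2 gray
    4 gray
      6 gray
      6 black
      5 gray
      5 black
    4 black
  2 black
  3 gray
    1 gray
      1→6: 6 black — skip
    1 black
    10 gray
      8 gray
        8→4: 4 black — skip
      8 black
      9 gray
      9 black
      10→5: 5 black — skip
      10→7: 7 is gray → back edge
First back edge: 10 → 7.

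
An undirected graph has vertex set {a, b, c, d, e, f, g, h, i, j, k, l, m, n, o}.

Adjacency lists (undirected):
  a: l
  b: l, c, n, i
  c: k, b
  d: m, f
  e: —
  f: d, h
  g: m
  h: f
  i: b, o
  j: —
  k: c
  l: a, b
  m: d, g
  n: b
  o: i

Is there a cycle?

DFS, tracking each vertex's parent; an edge to a visited non-parent vertex closes a cycle.
Start from o:
visit o (parent –)
  visit i (parent o)
    visit b (parent i)
      visit l (parent b)
        visit a (parent l)
          a–l: parent, skip
        l–b: parent, skip
      visit c (parent b)
        visit k (parent c)
          k–c: parent, skip
        c–b: parent, skip
      visit n (parent b)
        n–b: parent, skip
      b–i: parent, skip
    i–o: parent, skip
visit d (parent –)
  visit m (parent d)
    m–d: parent, skip
    visit g (parent m)
      g–m: parent, skip
  visit f (parent d)
    f–d: parent, skip
    visit h (parent f)
      h–f: parent, skip
visit e (parent –)
visit j (parent –)
No non-parent visited neighbor found — the graph is a forest.

No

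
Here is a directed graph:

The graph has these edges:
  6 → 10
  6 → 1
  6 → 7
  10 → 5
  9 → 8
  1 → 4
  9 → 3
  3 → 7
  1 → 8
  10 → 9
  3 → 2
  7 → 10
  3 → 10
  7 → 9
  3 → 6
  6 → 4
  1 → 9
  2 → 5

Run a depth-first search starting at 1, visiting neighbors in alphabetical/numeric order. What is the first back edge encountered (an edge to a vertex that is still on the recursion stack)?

6->1

DFS from 1 (visiting neighbors in alphabetical/numeric order); mark gray on enter, black on exit:
1 gray
  4 gray
  4 black
  8 gray
  8 black
  9 gray
    3 gray
      2 gray
        5 gray
        5 black
      2 black
      6 gray
        6→1: 1 is gray → back edge
First back edge: 6 → 1.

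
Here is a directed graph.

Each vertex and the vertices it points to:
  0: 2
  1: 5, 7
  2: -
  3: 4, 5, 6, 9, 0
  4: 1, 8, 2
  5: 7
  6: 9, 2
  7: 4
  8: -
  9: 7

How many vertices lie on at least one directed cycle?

4

A vertex is on a directed cycle iff it belongs to a strongly connected component of size ≥ 2 (or has a self-loop).
The vertices on cycles are {1, 4, 5, 7} — 4 in total.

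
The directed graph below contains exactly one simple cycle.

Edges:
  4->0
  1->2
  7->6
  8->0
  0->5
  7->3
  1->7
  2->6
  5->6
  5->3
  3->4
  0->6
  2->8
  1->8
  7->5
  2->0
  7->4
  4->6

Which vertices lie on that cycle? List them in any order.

0, 3, 4, 5

DFS with gray/black marking from 5:
5 gray
  3 gray
    4 gray
      0 gray
        0→5: 5 is gray → back edge
Back edge closes the cycle 5 → 3 → 4 → 0 → 5; its vertices are {0, 3, 4, 5}.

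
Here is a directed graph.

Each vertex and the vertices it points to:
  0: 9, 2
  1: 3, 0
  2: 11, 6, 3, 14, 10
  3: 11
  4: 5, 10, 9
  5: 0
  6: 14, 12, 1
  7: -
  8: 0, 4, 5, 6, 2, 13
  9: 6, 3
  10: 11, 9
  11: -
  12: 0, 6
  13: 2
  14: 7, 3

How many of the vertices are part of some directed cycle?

A vertex is on a directed cycle iff it belongs to a strongly connected component of size ≥ 2 (or has a self-loop).
The vertices on cycles are {0, 1, 2, 6, 9, 10, 12} — 7 in total.

7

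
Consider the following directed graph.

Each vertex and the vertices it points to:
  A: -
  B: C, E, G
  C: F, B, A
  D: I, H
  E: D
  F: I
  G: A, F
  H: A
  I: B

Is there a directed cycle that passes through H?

No

H lies on a cycle iff there is a path from H back to itself.
Exploring from H, it never reaches itself; equivalently, its strongly connected component is a singleton.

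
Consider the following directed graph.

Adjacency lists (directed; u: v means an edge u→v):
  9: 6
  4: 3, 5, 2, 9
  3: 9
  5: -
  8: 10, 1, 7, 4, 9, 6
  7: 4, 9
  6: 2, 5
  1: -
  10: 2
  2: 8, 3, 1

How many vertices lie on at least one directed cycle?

A vertex is on a directed cycle iff it belongs to a strongly connected component of size ≥ 2 (or has a self-loop).
The vertices on cycles are {2, 3, 4, 6, 7, 8, 9, 10} — 8 in total.

8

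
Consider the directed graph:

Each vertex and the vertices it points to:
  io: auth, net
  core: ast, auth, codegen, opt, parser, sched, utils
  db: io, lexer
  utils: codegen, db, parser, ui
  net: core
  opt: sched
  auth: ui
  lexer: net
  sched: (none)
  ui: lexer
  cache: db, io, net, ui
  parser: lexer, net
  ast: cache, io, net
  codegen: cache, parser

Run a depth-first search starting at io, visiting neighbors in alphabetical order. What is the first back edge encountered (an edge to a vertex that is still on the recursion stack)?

db->io

DFS from io (visiting neighbors in alphabetical order); mark gray on enter, black on exit:
io gray
  auth gray
    ui gray
      lexer gray
        net gray
          core gray
            ast gray
              cache gray
                db gray
                  db→io: io is gray → back edge
First back edge: db → io.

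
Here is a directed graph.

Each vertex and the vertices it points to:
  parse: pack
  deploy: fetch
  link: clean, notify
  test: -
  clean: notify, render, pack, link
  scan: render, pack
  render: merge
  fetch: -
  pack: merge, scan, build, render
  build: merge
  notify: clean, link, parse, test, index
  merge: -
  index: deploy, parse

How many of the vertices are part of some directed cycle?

5

A vertex is on a directed cycle iff it belongs to a strongly connected component of size ≥ 2 (or has a self-loop).
The vertices on cycles are {link, pack, scan, clean, notify} — 5 in total.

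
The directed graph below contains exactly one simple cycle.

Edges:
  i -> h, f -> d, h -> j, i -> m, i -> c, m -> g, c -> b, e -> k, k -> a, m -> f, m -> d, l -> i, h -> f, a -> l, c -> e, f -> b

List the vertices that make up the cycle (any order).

DFS with gray/black marking from i:
i gray
  m gray
    d gray
    d black
    f gray
      b gray
      b black
      f→d: d black — skip
    f black
    g gray
    g black
  m black
  c gray
    e gray
      k gray
        a gray
          l gray
            l→i: i is gray → back edge
Back edge closes the cycle i → c → e → k → a → l → i; its vertices are {a, c, e, i, k, l}.

a, c, e, i, k, l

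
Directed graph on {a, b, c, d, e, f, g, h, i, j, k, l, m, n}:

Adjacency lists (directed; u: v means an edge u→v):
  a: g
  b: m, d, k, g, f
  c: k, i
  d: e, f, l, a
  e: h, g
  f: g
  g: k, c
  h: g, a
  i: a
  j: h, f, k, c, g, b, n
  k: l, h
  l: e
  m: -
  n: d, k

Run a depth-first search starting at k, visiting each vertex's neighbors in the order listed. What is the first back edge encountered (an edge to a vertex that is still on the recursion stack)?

DFS from k (visiting each vertex's neighbors in the order listed); mark gray on enter, black on exit:
k gray
  l gray
    e gray
      h gray
        g gray
          g→k: k is gray → back edge
First back edge: g → k.

g->k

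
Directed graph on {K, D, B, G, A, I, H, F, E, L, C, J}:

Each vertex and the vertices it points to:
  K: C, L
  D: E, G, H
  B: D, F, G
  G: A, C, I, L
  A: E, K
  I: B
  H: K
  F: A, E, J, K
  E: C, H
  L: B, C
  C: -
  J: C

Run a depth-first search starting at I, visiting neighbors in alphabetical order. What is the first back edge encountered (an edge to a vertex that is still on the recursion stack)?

DFS from I (visiting neighbors in alphabetical order); mark gray on enter, black on exit:
I gray
  B gray
    D gray
      E gray
        C gray
        C black
        H gray
          K gray
            K→C: C black — skip
            L gray
              L→B: B is gray → back edge
First back edge: L → B.

L→B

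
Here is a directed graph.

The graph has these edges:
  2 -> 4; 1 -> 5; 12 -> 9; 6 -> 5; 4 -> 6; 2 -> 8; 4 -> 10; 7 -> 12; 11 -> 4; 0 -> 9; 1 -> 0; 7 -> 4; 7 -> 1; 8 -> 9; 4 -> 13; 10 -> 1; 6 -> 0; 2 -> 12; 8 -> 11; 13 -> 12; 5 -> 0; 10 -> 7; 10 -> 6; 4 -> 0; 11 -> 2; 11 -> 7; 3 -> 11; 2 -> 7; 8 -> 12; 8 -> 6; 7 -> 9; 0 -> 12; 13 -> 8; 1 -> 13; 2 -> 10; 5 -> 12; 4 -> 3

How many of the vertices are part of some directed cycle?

A vertex is on a directed cycle iff it belongs to a strongly connected component of size ≥ 2 (or has a self-loop).
The vertices on cycles are {1, 2, 3, 4, 7, 8, 10, 11, 13} — 9 in total.

9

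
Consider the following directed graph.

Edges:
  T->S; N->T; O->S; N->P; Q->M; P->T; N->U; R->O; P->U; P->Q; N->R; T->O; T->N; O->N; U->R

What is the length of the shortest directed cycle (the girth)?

2

For each vertex v, BFS finds the shortest path from v back to v.
The shortest such closed walk is T → N → T, length 2.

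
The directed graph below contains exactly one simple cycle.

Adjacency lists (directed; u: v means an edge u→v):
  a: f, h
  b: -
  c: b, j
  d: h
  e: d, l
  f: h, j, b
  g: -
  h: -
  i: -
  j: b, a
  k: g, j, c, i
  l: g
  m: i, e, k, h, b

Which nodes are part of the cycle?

DFS with gray/black marking from j:
j gray
  b gray
  b black
  a gray
    f gray
      h gray
      h black
      f→j: j is gray → back edge
Back edge closes the cycle j → a → f → j; its vertices are {a, f, j}.

a, f, j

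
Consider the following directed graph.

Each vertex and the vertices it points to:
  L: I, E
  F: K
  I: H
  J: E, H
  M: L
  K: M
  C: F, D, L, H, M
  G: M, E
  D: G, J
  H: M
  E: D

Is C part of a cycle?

No

C lies on a cycle iff there is a path from C back to itself.
Exploring from C, it never reaches itself; equivalently, its strongly connected component is a singleton.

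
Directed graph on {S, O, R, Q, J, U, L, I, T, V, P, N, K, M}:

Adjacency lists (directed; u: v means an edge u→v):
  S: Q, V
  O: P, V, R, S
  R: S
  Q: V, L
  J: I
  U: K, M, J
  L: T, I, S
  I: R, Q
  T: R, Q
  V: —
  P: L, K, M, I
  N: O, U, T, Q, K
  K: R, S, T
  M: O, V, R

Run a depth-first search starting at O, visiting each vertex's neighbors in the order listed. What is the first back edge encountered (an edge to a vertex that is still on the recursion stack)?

Q->L

DFS from O (visiting each vertex's neighbors in the order listed); mark gray on enter, black on exit:
O gray
  P gray
    L gray
      T gray
        R gray
          S gray
            Q gray
              V gray
              V black
              Q→L: L is gray → back edge
First back edge: Q → L.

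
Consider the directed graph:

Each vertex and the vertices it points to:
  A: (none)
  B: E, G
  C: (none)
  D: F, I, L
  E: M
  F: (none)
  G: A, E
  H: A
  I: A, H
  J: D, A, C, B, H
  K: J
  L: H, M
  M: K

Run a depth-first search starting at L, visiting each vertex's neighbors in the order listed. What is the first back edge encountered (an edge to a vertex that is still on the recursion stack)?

DFS from L (visiting each vertex's neighbors in the order listed); mark gray on enter, black on exit:
L gray
  H gray
    A gray
    A black
  H black
  M gray
    K gray
      J gray
        D gray
          F gray
          F black
          I gray
            I→A: A black — skip
            I→H: H black — skip
          I black
          D→L: L is gray → back edge
First back edge: D → L.

D->L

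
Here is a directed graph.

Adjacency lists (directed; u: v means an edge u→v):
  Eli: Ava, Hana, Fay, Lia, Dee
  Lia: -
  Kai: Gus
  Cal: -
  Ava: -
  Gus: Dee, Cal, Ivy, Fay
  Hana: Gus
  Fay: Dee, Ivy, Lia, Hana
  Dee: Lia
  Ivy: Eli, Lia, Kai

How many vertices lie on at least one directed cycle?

A vertex is on a directed cycle iff it belongs to a strongly connected component of size ≥ 2 (or has a self-loop).
The vertices on cycles are {Eli, Fay, Gus, Ivy, Kai, Hana} — 6 in total.

6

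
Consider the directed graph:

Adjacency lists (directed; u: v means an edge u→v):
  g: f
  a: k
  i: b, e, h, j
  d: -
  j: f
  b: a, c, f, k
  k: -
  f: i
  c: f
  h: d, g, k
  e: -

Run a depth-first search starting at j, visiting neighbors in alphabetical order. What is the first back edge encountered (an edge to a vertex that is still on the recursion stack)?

c->f

DFS from j (visiting neighbors in alphabetical order); mark gray on enter, black on exit:
j gray
  f gray
    i gray
      b gray
        a gray
          k gray
          k black
        a black
        c gray
          c→f: f is gray → back edge
First back edge: c → f.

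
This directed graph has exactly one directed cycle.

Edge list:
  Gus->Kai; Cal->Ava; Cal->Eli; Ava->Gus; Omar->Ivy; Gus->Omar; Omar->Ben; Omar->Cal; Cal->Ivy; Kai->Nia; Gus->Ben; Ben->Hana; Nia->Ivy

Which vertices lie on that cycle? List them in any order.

Ava, Cal, Gus, Omar

DFS with gray/black marking from Gus:
Gus gray
  Omar gray
    Ivy gray
    Ivy black
    Ben gray
      Hana gray
      Hana black
    Ben black
    Cal gray
      Cal→Ivy: Ivy black — skip
      Ava gray
        Ava→Gus: Gus is gray → back edge
Back edge closes the cycle Gus → Omar → Cal → Ava → Gus; its vertices are {Ava, Cal, Gus, Omar}.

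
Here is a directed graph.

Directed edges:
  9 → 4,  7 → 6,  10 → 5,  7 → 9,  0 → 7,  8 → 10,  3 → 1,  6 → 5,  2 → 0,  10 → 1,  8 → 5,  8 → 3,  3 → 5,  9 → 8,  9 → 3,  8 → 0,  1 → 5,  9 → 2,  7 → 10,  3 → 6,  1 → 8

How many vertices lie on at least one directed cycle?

8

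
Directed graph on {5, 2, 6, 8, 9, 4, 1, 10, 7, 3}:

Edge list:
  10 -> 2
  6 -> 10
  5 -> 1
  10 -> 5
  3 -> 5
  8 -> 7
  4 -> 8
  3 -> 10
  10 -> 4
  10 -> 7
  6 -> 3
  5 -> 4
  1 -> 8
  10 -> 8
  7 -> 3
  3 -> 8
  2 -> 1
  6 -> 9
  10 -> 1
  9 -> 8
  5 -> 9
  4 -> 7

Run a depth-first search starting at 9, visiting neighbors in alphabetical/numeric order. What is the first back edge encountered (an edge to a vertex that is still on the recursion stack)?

1->8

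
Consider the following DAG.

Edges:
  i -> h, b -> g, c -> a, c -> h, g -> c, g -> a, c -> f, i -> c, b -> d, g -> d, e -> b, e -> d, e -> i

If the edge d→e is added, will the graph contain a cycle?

Adding d→e creates a cycle iff e can already reach d.
Path from e: e → d.
So e → … → d → e is a cycle.

Yes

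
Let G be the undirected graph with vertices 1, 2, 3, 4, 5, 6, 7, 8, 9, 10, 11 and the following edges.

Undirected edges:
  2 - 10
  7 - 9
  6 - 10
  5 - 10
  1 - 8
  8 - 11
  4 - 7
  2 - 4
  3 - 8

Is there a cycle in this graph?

No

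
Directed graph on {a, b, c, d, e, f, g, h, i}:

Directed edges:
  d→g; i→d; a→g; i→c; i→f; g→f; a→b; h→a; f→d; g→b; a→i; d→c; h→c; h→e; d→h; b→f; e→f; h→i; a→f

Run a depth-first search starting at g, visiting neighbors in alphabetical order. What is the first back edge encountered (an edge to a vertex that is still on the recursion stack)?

DFS from g (visiting neighbors in alphabetical order); mark gray on enter, black on exit:
g gray
  b gray
    f gray
      d gray
        c gray
        c black
        d→g: g is gray → back edge
First back edge: d → g.

d->g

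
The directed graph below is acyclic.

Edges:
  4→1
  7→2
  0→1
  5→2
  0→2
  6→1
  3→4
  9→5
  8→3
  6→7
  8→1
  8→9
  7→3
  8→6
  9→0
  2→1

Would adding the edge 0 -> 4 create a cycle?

Adding 0→4 creates a cycle iff 4 can already reach 0.
Explore from 4: no path reaches 0. The graph stays acyclic.

No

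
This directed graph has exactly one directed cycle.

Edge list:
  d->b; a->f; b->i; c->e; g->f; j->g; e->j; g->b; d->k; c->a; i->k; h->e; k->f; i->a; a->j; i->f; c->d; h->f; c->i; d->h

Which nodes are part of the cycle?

a, b, g, i, j

DFS with gray/black marking from j:
j gray
  g gray
    f gray
    f black
    b gray
      i gray
        k gray
          k→f: f black — skip
        k black
        a gray
          a→j: j is gray → back edge
Back edge closes the cycle j → g → b → i → a → j; its vertices are {a, b, g, i, j}.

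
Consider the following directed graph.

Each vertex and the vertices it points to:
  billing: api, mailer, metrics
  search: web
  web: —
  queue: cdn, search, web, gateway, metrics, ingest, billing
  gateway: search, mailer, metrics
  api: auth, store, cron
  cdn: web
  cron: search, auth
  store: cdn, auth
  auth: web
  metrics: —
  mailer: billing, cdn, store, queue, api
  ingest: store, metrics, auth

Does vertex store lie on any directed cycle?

store lies on a cycle iff there is a path from store back to itself.
Exploring from store, it never reaches itself; equivalently, its strongly connected component is a singleton.

No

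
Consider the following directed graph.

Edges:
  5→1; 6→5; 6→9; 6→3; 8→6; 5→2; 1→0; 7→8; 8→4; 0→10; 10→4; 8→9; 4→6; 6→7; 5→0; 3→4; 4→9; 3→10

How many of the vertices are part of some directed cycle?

A vertex is on a directed cycle iff it belongs to a strongly connected component of size ≥ 2 (or has a self-loop).
The vertices on cycles are {0, 1, 3, 4, 5, 6, 7, 8, 10} — 9 in total.

9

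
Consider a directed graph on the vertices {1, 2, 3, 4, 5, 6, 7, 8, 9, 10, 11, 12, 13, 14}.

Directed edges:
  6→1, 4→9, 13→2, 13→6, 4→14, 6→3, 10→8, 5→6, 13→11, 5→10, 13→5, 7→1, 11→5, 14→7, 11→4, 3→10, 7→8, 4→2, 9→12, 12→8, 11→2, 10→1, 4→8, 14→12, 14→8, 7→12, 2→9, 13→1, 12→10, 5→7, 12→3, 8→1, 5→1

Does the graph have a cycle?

No

DFS with white/gray/black marking, starting from 8:
8 gray
  1 gray
  1 black
8 black
2 gray
  9 gray
    12 gray
      3 gray
        10 gray
          10→8: 8 black — skip
          10→1: 1 black — skip
        10 black
      3 black
      12→8: 8 black — skip
      12→10: 10 black — skip
    12 black
  9 black
2 black
4 gray
  14 gray
    14→12: 12 black — skip
    14→8: 8 black — skip
    7 gray
      7→12: 12 black — skip
      7→8: 8 black — skip
      7→1: 1 black — skip
    7 black
  14 black
  4→8: 8 black — skip
  4→2: 2 black — skip
  4→9: 9 black — skip
4 black
5 gray
  5→1: 1 black — skip
  5→10: 10 black — skip
  5→7: 7 black — skip
  6 gray
    6→3: 3 black — skip
    6→1: 1 black — skip
  6 black
5 black
11 gray
  11→2: 2 black — skip
  11→5: 5 black — skip
  11→4: 4 black — skip
11 black
13 gray
  13→2: 2 black — skip
  13→6: 6 black — skip
  13→5: 5 black — skip
  13→1: 1 black — skip
  13→11: 11 black — skip
13 black
Every edge goes to a white or black vertex — no back edge, so the graph is acyclic.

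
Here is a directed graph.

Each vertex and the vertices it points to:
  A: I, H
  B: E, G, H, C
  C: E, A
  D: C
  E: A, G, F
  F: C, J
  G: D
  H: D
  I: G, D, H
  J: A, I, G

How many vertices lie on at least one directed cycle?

9

A vertex is on a directed cycle iff it belongs to a strongly connected component of size ≥ 2 (or has a self-loop).
The vertices on cycles are {A, C, D, E, F, G, H, I, J} — 9 in total.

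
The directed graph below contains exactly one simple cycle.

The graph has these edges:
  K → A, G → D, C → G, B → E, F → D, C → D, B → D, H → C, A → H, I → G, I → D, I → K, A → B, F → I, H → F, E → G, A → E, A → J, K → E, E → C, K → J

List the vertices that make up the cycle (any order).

DFS with gray/black marking from K:
K gray
  J gray
  J black
  E gray
    C gray
      D gray
      D black
      G gray
        G→D: D black — skip
      G black
    C black
    E→G: G black — skip
  E black
  A gray
    B gray
      B→E: E black — skip
      B→D: D black — skip
    B black
    H gray
      H→C: C black — skip
      F gray
        F→D: D black — skip
        I gray
          I→G: G black — skip
          I→D: D black — skip
          I→K: K is gray → back edge
Back edge closes the cycle K → A → H → F → I → K; its vertices are {A, F, H, I, K}.

A, F, H, I, K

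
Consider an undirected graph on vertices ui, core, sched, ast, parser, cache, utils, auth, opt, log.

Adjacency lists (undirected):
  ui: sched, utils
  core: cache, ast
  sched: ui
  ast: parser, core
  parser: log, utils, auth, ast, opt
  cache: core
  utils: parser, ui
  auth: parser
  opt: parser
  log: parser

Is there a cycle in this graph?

DFS, tracking each vertex's parent; an edge to a visited non-parent vertex closes a cycle.
Start from parser:
visit parser (parent –)
  visit log (parent parser)
    log–parser: parent, skip
  visit utils (parent parser)
    utils–parser: parent, skip
    visit ui (parent utils)
      visit sched (parent ui)
        sched–ui: parent, skip
      ui–utils: parent, skip
  visit auth (parent parser)
    auth–parser: parent, skip
  visit ast (parent parser)
    ast–parser: parent, skip
    visit core (parent ast)
      visit cache (parent core)
        cache–core: parent, skip
      core–ast: parent, skip
  visit opt (parent parser)
    opt–parser: parent, skip
No non-parent visited neighbor found — the graph is a forest.

No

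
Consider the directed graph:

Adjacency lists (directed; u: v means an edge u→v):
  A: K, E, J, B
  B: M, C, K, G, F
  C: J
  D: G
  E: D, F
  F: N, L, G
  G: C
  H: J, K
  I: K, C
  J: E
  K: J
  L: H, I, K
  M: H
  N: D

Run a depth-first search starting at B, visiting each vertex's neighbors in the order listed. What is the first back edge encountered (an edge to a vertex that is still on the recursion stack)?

C->J

DFS from B (visiting each vertex's neighbors in the order listed); mark gray on enter, black on exit:
B gray
  M gray
    H gray
      J gray
        E gray
          D gray
            G gray
              C gray
                C→J: J is gray → back edge
First back edge: C → J.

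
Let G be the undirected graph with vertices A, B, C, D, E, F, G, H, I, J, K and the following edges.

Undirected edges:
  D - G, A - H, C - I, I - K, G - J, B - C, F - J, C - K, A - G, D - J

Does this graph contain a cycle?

DFS, tracking each vertex's parent; an edge to a visited non-parent vertex closes a cycle.
Start from H:
visit H (parent –)
  visit A (parent H)
    visit G (parent A)
      G–A: parent, skip
      visit J (parent G)
        J–G: parent, skip
        visit F (parent J)
          F–J: parent, skip
        visit D (parent J)
          D–J: parent, skip
          D–G: G visited and ≠ parent → cycle
Cycle: G – J – D – G.

Yes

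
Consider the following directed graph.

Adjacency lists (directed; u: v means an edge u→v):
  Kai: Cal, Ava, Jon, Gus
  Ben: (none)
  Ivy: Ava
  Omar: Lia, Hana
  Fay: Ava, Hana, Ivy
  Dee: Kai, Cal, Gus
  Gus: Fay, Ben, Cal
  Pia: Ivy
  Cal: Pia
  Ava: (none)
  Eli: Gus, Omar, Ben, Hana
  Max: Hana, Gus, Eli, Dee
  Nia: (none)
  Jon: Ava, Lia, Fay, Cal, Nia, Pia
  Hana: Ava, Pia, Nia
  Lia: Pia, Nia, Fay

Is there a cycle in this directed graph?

DFS with white/gray/black marking, starting from Nia:
Nia gray
Nia black
Kai gray
  Cal gray
    Pia gray
      Ivy gray
        Ava gray
        Ava black
      Ivy black
    Pia black
  Cal black
  Kai→Ava: Ava black — skip
  Jon gray
    Jon→Ava: Ava black — skip
    Lia gray
      Lia→Pia: Pia black — skip
      Lia→Nia: Nia black — skip
      Fay gray
        Fay→Ava: Ava black — skip
        Hana gray
          Hana→Ava: Ava black — skip
          Hana→Pia: Pia black — skip
          Hana→Nia: Nia black — skip
        Hana black
        Fay→Ivy: Ivy black — skip
      Fay black
    Lia black
    Jon→Fay: Fay black — skip
    Jon→Cal: Cal black — skip
    Jon→Nia: Nia black — skip
    Jon→Pia: Pia black — skip
  Jon black
  Gus gray
    Gus→Fay: Fay black — skip
    Ben gray
    Ben black
    Gus→Cal: Cal black — skip
  Gus black
Kai black
Omar gray
  Omar→Lia: Lia black — skip
  Omar→Hana: Hana black — skip
Omar black
Dee gray
  Dee→Kai: Kai black — skip
  Dee→Cal: Cal black — skip
  Dee→Gus: Gus black — skip
Dee black
Eli gray
  Eli→Gus: Gus black — skip
  Eli→Omar: Omar black — skip
  Eli→Ben: Ben black — skip
  Eli→Hana: Hana black — skip
Eli black
Max gray
  Max→Hana: Hana black — skip
  Max→Gus: Gus black — skip
  Max→Eli: Eli black — skip
  Max→Dee: Dee black — skip
Max black
Every edge goes to a white or black vertex — no back edge, so the graph is acyclic.

No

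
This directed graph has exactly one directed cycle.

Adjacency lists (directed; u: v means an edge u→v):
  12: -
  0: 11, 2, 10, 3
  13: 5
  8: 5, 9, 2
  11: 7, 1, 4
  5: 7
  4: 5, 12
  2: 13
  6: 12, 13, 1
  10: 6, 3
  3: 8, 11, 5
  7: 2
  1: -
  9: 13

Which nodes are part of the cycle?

2, 5, 7, 13

DFS with gray/black marking from 7:
7 gray
  2 gray
    13 gray
      5 gray
        5→7: 7 is gray → back edge
Back edge closes the cycle 7 → 2 → 13 → 5 → 7; its vertices are {2, 5, 7, 13}.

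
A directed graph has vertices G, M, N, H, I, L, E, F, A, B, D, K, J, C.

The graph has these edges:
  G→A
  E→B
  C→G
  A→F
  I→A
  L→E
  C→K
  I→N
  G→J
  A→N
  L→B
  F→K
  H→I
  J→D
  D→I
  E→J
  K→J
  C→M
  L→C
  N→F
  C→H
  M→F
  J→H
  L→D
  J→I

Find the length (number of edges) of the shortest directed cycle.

5

For each vertex v, BFS finds the shortest path from v back to v.
The shortest such closed walk is K → J → I → N → F → K, length 5.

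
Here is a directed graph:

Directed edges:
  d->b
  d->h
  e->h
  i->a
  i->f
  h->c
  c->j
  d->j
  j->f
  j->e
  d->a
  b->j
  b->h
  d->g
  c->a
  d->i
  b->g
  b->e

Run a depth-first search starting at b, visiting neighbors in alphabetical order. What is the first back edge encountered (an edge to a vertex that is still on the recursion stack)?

j→e

DFS from b (visiting neighbors in alphabetical order); mark gray on enter, black on exit:
b gray
  e gray
    h gray
      c gray
        a gray
        a black
        j gray
          j→e: e is gray → back edge
First back edge: j → e.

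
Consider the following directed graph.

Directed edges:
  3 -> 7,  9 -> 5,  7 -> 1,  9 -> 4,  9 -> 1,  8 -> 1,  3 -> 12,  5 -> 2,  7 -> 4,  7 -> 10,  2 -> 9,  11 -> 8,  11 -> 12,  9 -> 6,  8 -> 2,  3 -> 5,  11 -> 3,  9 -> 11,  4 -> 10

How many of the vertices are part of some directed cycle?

6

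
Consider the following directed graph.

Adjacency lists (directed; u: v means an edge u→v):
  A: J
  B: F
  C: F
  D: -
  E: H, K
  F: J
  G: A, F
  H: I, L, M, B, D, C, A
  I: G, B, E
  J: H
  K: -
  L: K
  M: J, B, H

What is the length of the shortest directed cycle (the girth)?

2

For each vertex v, BFS finds the shortest path from v back to v.
The shortest such closed walk is H → M → H, length 2.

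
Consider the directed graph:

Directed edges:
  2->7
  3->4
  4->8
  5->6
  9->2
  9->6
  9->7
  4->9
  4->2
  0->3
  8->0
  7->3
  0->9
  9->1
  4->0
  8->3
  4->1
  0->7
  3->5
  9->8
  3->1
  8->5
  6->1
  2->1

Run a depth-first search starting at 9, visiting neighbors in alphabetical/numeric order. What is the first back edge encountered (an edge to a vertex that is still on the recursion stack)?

0→3

DFS from 9 (visiting neighbors in alphabetical/numeric order); mark gray on enter, black on exit:
9 gray
  1 gray
  1 black
  2 gray
    2→1: 1 black — skip
    7 gray
      3 gray
        3→1: 1 black — skip
        4 gray
          0 gray
            0→3: 3 is gray → back edge
First back edge: 0 → 3.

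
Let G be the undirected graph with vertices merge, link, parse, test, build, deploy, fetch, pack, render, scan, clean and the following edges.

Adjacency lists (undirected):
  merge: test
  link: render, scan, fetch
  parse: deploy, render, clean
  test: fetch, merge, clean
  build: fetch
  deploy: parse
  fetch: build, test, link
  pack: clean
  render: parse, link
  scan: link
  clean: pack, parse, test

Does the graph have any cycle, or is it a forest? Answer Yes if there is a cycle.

DFS, tracking each vertex's parent; an edge to a visited non-parent vertex closes a cycle.
Start from pack:
visit pack (parent –)
  visit clean (parent pack)
    clean–pack: parent, skip
    visit parse (parent clean)
      visit deploy (parent parse)
        deploy–parse: parent, skip
      visit render (parent parse)
        render–parse: parent, skip
        visit link (parent render)
          link–render: parent, skip
          visit scan (parent link)
            scan–link: parent, skip
          visit fetch (parent link)
            visit build (parent fetch)
              build–fetch: parent, skip
            visit test (parent fetch)
              test–fetch: parent, skip
              visit merge (parent test)
                merge–test: parent, skip
              test–clean: clean visited and ≠ parent → cycle
Cycle: clean – parse – render – link – fetch – test – clean.

Yes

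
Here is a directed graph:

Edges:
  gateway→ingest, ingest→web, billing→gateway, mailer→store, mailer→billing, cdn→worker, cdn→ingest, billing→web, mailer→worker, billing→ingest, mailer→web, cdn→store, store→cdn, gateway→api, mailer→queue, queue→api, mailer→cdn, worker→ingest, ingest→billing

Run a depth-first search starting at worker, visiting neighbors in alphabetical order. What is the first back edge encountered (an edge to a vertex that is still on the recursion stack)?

DFS from worker (visiting neighbors in alphabetical order); mark gray on enter, black on exit:
worker gray
  ingest gray
    billing gray
      gateway gray
        api gray
        api black
        gateway→ingest: ingest is gray → back edge
First back edge: gateway → ingest.

gateway→ingest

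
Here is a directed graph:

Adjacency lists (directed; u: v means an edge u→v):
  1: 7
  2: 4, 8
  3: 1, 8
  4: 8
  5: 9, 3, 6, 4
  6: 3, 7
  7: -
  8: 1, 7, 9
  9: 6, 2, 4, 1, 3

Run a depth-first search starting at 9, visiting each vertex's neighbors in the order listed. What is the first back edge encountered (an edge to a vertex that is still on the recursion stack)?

8->9

DFS from 9 (visiting each vertex's neighbors in the order listed); mark gray on enter, black on exit:
9 gray
  6 gray
    3 gray
      1 gray
        7 gray
        7 black
      1 black
      8 gray
        8→1: 1 black — skip
        8→7: 7 black — skip
        8→9: 9 is gray → back edge
First back edge: 8 → 9.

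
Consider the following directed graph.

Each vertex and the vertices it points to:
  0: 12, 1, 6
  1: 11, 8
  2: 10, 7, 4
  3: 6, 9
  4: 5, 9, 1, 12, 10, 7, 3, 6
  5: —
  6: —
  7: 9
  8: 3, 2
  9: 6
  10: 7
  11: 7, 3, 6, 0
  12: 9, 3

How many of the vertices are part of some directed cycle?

A vertex is on a directed cycle iff it belongs to a strongly connected component of size ≥ 2 (or has a self-loop).
The vertices on cycles are {0, 1, 2, 4, 8, 11} — 6 in total.

6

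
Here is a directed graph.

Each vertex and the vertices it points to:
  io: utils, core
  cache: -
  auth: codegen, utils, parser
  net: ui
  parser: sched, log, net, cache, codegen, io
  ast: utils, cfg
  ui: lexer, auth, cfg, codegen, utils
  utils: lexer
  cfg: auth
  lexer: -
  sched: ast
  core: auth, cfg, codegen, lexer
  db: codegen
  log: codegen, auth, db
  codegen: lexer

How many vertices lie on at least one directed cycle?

10

A vertex is on a directed cycle iff it belongs to a strongly connected component of size ≥ 2 (or has a self-loop).
The vertices on cycles are {io, ui, ast, cfg, log, net, auth, core, sched, parser} — 10 in total.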